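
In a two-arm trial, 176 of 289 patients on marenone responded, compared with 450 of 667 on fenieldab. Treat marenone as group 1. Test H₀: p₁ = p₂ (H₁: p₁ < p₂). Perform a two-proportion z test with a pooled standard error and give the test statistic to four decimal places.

p̂₁ = 176/289 = 0.608997, p̂₂ = 450/667 = 0.674663.
Pooled p̂ = (176+450)/(289+667) = 626/956 = 0.654812.
SE = √(p̂(1−p̂)(1/n₁+1/n₂)) = √(0.654812·0.345188·0.00495946) = √(0.001121) = 0.033481.
z = (0.608997 − 0.674663)/0.033481 = -0.065666/0.033481 = -1.9613.
p-value = P(Z < -1.961) ≈ 0.0249.

z = -1.9613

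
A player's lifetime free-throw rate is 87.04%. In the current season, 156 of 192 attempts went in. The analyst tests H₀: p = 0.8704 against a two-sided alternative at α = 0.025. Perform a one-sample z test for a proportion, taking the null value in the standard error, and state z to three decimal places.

p̂ = 156/192 = 0.81250.
Under H₀, SE = √(0.8704·0.1296/192) = √(0.00058752) = 0.02424.
z = (0.81250 − 0.8704)/0.02424 = -0.05790/0.02424 = -2.389.
p-value = 2·P(Z > 2.389) ≈ 0.0169. With α = 0.025, reject H₀.

z = -2.389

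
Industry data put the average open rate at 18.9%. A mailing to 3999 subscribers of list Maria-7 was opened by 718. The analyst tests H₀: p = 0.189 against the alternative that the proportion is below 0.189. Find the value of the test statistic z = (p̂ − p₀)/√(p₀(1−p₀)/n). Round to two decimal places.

z = -1.53

p̂ = 718/3999 ≈ 0.1795.
Standard error under H₀: √(0.189×0.811/3999) = 0.0062.
z = (0.1795 − 0.189)/0.0062 = -0.0095/0.0062 = -1.53.
p-value = P(Z < -1.527) ≈ 0.0634.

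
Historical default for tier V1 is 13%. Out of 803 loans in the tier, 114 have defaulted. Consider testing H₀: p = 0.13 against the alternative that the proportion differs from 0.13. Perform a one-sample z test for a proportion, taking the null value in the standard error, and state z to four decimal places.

z = 1.0084

p̂ = 114/803 = 0.141968.
Under H₀, SE = √(0.13·0.87/803) = √(0.000140847) = 0.011868.
z = (0.141968 − 0.13)/0.011868 = 0.011968/0.011868 = 1.0084.
Two-sided p-value ≈ 2·Φ(−1.008) = 0.3133.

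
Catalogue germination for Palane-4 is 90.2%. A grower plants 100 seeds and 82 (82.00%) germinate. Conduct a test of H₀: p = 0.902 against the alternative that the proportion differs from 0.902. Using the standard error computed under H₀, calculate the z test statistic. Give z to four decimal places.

p̂ = 82/100 ≈ 0.8200000.
Standard error under H₀: √(0.902×0.098/100) = 0.0297315.
z = (0.8200000 − 0.902)/0.0297315 = -0.0820000/0.0297315 = -2.7580.
p-value = 2·P(Z > 2.758) ≈ 0.0058.

z = -2.7580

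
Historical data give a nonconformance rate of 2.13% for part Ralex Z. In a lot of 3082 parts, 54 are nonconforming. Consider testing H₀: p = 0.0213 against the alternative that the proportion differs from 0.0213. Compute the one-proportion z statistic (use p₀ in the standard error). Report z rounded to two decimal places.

z = -1.45

p̂ = 54/3082 = 0.01752.
SE = √(p₀(1−p₀)/n) = √(0.020846/3082) = 0.00260.
z = (0.01752 − 0.0213)/0.00260 = -0.00378/0.00260 = -1.45.
Two-sided p-value ≈ 2·Φ(−1.453) = 0.1462.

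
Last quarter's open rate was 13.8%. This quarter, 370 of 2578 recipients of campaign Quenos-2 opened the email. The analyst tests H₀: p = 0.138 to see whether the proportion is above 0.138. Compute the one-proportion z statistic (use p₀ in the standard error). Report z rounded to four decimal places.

p̂ = 370/2578 ≈ 0.143522.
Under H₀, SE = √(0.138·0.862/2578) = √(4.61427e-05) = 0.006793.
z = (0.143522 − 0.138)/0.006793 = 0.005522/0.006793 = 0.8129.

z = 0.8129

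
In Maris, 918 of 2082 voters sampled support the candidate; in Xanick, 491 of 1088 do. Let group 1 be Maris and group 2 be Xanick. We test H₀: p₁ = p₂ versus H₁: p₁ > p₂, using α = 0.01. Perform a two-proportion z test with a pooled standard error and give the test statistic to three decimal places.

p̂₁ = 918/2082 ≈ 0.44092, p̂₂ = 491/1088 ≈ 0.45129.
Pooled p̂ = (918+491)/(2082+1088) = 1409/3170 = 0.44448.
SE = √(p̂(1−p̂)(1/n₁+1/n₂)) = √(0.44448·0.55552·0.00139943) = √(0.000345542) = 0.01859.
z = (0.44092 − 0.45129)/0.01859 = -0.01037/0.01859 = -0.558.
p-value = P(Z > -0.558) ≈ 0.7114. With α = 0.01, fail to reject H₀.

z = -0.558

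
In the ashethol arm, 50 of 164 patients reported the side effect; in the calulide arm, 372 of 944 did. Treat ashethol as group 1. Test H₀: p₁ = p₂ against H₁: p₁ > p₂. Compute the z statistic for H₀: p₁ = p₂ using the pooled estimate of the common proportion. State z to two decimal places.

z = -2.17

p̂₁ = 50/164 ≈ 0.3049, p̂₂ = 372/944 ≈ 0.3941.
Pooled p̂ = (50+372)/(164+944) = 422/1108 = 0.3809.
SE = √(0.235807 × 0.00715688) = 0.0411.
z = (0.3049 − 0.3941)/0.0411 = -0.0892/0.0411 = -2.17.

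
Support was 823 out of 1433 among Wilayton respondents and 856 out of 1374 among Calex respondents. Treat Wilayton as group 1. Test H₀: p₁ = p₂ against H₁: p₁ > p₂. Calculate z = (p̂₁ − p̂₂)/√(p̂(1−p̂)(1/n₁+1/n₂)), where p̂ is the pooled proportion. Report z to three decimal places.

p̂₁ = 823/1433 ≈ 0.57432, p̂₂ = 856/1374 ≈ 0.62300.
Pooled p̂ = (823+856)/(1433+1374) = 1679/2807 = 0.59815.
SE = √(0.240367 × 0.00142564) = 0.01851.
z = (0.57432 − 0.62300)/0.01851 = -0.04868/0.01851 = -2.630.
p-value = P(Z > -2.630) ≈ 0.9957.

z = -2.630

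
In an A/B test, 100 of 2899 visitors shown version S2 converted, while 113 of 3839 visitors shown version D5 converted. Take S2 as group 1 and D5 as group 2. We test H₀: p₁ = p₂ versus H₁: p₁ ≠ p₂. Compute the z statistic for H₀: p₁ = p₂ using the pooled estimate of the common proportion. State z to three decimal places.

p̂₁ = 100/2899 = 0.034495, p̂₂ = 113/3839 = 0.029435.
Pooled p̂ = (100+113)/(2899+3839) = 213/6738 = 0.031612.
SE = √(0.0306125 × 0.000605431) = 0.004305.
z = (0.034495 − 0.029435)/0.004305 = 0.005060/0.004305 = 1.175.

z = 1.175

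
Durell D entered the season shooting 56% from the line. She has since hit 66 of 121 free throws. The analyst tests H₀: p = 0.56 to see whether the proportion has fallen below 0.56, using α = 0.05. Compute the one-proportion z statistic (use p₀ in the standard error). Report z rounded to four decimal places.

z = -0.3223

p̂ = 66/121 ≈ 0.545455.
Standard error under H₀: √(0.56×0.44/121) = 0.045126.
z = (0.545455 − 0.56)/0.045126 = -0.014545/0.045126 = -0.3223.
p-value = P(Z < -0.322) ≈ 0.3736. With α = 0.05, fail to reject H₀.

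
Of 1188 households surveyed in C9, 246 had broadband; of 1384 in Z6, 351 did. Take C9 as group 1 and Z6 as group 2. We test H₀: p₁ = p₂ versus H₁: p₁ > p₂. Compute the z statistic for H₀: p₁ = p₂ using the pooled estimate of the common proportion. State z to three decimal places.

z = -2.787

p̂₁ = 246/1188 = 0.20707, p̂₂ = 351/1384 = 0.25361.
Pooled p̂ = (246+351)/(1188+1384) = 597/2572 = 0.23212.
SE = √(0.178238 × 0.00156429) = 0.01670.
z = (0.20707 − 0.25361)/0.01670 = -0.04654/0.01670 = -2.787.
p-value = P(Z > -2.787) ≈ 0.9973.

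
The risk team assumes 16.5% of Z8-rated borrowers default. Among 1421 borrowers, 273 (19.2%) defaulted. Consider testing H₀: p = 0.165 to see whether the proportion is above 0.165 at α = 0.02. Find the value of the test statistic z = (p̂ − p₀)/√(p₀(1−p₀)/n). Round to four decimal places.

p̂ = 273/1421 = 0.1921182.
SE = √(p₀(1−p₀)/n) = √(0.13778/1421) = 0.0098466.
z = (0.1921182 − 0.165)/0.0098466 = 0.0271182/0.0098466 = 2.7541.
p-value = P(Z > 2.754) ≈ 0.0029. With α = 0.02, reject H₀.

z = 2.7541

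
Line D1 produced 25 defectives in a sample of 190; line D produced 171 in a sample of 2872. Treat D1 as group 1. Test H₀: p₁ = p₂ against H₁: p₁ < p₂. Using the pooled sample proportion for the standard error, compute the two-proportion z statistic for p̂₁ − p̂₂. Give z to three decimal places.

p̂₁ = 25/190 ≈ 0.131579, p̂₂ = 171/2872 ≈ 0.059540.
Pooled p̂ = (25+171)/(190+2872) = 196/3062 = 0.064010.
SE = √(p̂(1−p̂)(1/n₁+1/n₂)) = √(0.064010·0.935990·0.00561135) = √(0.000336193) = 0.018336.
z = (0.131579 − 0.059540)/0.018336 = 0.072039/0.018336 = 3.929.
p-value = P(Z < 3.929) ≈ 1.0000.

z = 3.929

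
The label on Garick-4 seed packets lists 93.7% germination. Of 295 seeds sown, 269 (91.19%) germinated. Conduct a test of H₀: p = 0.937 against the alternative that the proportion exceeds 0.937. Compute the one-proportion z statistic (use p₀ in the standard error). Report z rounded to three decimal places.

p̂ = 269/295 = 0.91186.
SE = √(p₀(1−p₀)/n) = √(0.059031/295) = 0.01415.
z = (0.91186 − 0.937)/0.01415 = -0.02514/0.01415 = -1.777.

z = -1.777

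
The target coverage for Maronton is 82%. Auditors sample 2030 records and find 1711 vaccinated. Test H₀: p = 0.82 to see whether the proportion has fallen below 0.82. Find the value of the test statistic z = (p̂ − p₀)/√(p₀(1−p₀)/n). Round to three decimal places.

p̂ = 1711/2030 = 0.842857.
Under H₀, SE = √(0.82·0.18/2030) = √(7.27094e-05) = 0.008527.
z = (0.842857 − 0.82)/0.008527 = 0.022857/0.008527 = 2.681.
p-value = P(Z < 2.681) ≈ 0.9963.

z = 2.681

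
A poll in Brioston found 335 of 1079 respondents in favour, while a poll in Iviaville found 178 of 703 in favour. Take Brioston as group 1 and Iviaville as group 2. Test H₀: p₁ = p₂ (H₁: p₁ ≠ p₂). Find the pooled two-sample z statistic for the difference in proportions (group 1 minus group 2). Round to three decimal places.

p̂₁ = 335/1079 ≈ 0.310473, p̂₂ = 178/703 ≈ 0.253201.
Pooled p̂ = (335+178)/(1079+703) = 513/1782 = 0.287879.
SE = √(p̂(1−p̂)(1/n₁+1/n₂)) = √(0.287879·0.712121·0.00234926) = √(0.000481609) = 0.021946.
z = (0.310473 − 0.253201)/0.021946 = 0.057272/0.021946 = 2.610.

z = 2.610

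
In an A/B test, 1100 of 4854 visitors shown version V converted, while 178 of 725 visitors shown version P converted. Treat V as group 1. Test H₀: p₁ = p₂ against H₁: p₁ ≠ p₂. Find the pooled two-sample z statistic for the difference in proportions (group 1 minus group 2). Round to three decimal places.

p̂₁ = 1100/4854 = 0.22662, p̂₂ = 178/725 = 0.24552.
Pooled p̂ = (1100+178)/(4854+725) = 1278/5579 = 0.22907.
SE = √(p̂(1−p̂)(1/n₁+1/n₂)) = √(0.22907·0.77093·0.00158533) = √(0.000279967) = 0.01673.
z = (0.22662 − 0.24552)/0.01673 = -0.01890/0.01673 = -1.130.
Two-sided p-value ≈ 2·Φ(−1.130) = 0.2587.

z = -1.130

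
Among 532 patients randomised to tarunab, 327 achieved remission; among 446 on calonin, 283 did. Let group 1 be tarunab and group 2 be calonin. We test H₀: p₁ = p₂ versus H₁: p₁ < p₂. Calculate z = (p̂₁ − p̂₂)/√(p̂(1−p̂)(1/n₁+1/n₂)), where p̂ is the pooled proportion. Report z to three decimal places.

p̂₁ = 327/532 ≈ 0.61466, p̂₂ = 283/446 ≈ 0.63453.
Pooled p̂ = (327+283)/(532+446) = 610/978 = 0.62372.
SE = √(p̂(1−p̂)(1/n₁+1/n₂)) = √(0.62372·0.37628·0.00412185) = √(0.000967369) = 0.03110.
z = (0.61466 − 0.63453)/0.03110 = -0.01987/0.03110 = -0.639.
p-value = P(Z < -0.639) ≈ 0.2615.

z = -0.639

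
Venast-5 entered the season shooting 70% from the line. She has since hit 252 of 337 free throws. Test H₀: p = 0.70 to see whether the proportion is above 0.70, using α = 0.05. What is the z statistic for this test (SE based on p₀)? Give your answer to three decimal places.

p̂ = 252/337 ≈ 0.74777.
Under H₀, SE = √(0.7·0.3/337) = √(0.000623145) = 0.02496.
z = (0.74777 − 0.7)/0.02496 = 0.04777/0.02496 = 1.914.
p-value = P(Z > 1.914) ≈ 0.0278. With α = 0.05, reject H₀.

z = 1.914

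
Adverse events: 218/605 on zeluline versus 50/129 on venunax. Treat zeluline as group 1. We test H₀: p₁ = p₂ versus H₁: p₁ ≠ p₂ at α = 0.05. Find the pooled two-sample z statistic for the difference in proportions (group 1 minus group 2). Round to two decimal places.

z = -0.58

p̂₁ = 218/605 = 0.3603, p̂₂ = 50/129 = 0.3876.
Pooled p̂ = (218+50)/(605+129) = 268/734 = 0.3651.
SE = √(p̂(1−p̂)(1/n₁+1/n₂)) = √(0.3651·0.6349·0.00940483) = √(0.00218012) = 0.0467.
z = (0.3603 − 0.3876)/0.0467 = -0.0273/0.0467 = -0.58.
p-value = 2·P(Z > 0.584) ≈ 0.5592; since p > α = 0.05, fail to reject H₀.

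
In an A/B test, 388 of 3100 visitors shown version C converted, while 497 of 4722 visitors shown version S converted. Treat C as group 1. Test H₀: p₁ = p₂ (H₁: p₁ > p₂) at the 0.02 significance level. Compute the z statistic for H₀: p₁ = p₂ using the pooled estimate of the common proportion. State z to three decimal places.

p̂₁ = 388/3100 ≈ 0.125161, p̂₂ = 497/4722 ≈ 0.105252.
Pooled p̂ = (388+497)/(3100+4722) = 885/7822 = 0.113142.
SE = √(0.100341 × 0.000534355) = 0.007322.
z = (0.125161 − 0.105252)/0.007322 = 0.019909/0.007322 = 2.719.
p-value = P(Z > 2.719) ≈ 0.0033, so at α = 0.02 we reject H₀.

z = 2.719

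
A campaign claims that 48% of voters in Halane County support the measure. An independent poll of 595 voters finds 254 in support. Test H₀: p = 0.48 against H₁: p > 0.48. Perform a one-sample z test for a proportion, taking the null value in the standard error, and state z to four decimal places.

z = -2.5930

p̂ = 254/595 = 0.426891.
Standard error under H₀: √(0.48×0.52/595) = 0.020482.
z = (0.426891 − 0.48)/0.020482 = -0.053109/0.020482 = -2.5930.
p-value = P(Z > -2.593) ≈ 0.9952.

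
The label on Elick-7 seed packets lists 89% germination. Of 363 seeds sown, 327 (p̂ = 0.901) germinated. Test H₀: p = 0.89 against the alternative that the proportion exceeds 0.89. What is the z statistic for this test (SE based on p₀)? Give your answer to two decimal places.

p̂ = 327/363 = 0.9008.
Standard error under H₀: √(0.89×0.11/363) = 0.0164.
z = (0.9008 − 0.89)/0.0164 = 0.0108/0.0164 = 0.66.

z = 0.66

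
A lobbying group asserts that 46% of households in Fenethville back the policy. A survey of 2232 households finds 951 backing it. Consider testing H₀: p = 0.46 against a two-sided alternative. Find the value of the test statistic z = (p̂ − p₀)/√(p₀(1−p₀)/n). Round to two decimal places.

z = -3.22

p̂ = 951/2232 = 0.42608.
SE = √(p₀(1−p₀)/n) = √(0.2484/2232) = 0.01055.
z = (0.42608 − 0.46)/0.01055 = -0.03392/0.01055 = -3.22.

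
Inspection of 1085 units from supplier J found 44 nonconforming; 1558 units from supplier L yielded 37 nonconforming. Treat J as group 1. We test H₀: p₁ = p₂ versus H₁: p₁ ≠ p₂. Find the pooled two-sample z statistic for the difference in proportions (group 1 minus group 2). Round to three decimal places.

p̂₁ = 44/1085 ≈ 0.040553, p̂₂ = 37/1558 ≈ 0.023748.
Pooled p̂ = (44+37)/(1085+1558) = 81/2643 = 0.030647.
SE = √(0.0297078 × 0.00156351) = 0.006815.
z = (0.040553 − 0.023748)/0.006815 = 0.016805/0.006815 = 2.466.
p-value = 2·P(Z > 2.466) ≈ 0.0137.

z = 2.466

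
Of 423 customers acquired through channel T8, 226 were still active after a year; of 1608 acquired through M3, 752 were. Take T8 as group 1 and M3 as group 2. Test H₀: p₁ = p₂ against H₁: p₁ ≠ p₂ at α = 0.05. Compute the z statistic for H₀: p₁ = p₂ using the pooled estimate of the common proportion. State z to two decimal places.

z = 2.44

p̂₁ = 226/423 ≈ 0.5343, p̂₂ = 752/1608 ≈ 0.4677.
Pooled p̂ = (226+752)/(423+1608) = 978/2031 = 0.4815.
SE = √(0.249659 × 0.00298596) = 0.0273.
z = (0.5343 − 0.4677)/0.0273 = 0.0666/0.0273 = 2.44.
Two-sided p-value ≈ 2·Φ(−2.440) = 0.0147, so at α = 0.05 we reject H₀.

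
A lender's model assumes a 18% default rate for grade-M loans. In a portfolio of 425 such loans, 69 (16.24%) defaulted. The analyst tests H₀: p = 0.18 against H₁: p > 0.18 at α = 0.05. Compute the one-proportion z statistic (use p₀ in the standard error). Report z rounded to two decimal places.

z = -0.95

p̂ = 69/425 = 0.1624.
Under H₀, SE = √(0.18·0.82/425) = √(0.000347294) = 0.0186.
z = (0.1624 − 0.18)/0.0186 = -0.0176/0.0186 = -0.95.
p-value = P(Z > -0.947) ≈ 0.8282, so at α = 0.05 we fail to reject H₀.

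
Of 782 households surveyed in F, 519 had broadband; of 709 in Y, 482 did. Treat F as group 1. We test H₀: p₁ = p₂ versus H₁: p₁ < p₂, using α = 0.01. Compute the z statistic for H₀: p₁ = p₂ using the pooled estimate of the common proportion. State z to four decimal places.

z = -0.6629

p̂₁ = 519/782 ≈ 0.663683, p̂₂ = 482/709 ≈ 0.679831.
Pooled p̂ = (519+482)/(782+709) = 1001/1491 = 0.671362.
SE = √(0.220635 × 0.00268921) = 0.024358.
z = (0.663683 − 0.679831)/0.024358 = -0.016148/0.024358 = -0.6629.
p-value = P(Z < -0.663) ≈ 0.2537, so at α = 0.01 we fail to reject H₀.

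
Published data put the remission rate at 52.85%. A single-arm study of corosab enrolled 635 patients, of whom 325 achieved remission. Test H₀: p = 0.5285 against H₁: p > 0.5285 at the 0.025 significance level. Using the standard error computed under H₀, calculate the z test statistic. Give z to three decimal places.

z = -0.842

p̂ = 325/635 ≈ 0.511811.
SE = √(p₀(1−p₀)/n) = √(0.24919/635) = 0.019810.
z = (0.511811 − 0.5285)/0.019810 = -0.016689/0.019810 = -0.842.
p-value = P(Z > -0.842) ≈ 0.8002; since p > α = 0.025, fail to reject H₀.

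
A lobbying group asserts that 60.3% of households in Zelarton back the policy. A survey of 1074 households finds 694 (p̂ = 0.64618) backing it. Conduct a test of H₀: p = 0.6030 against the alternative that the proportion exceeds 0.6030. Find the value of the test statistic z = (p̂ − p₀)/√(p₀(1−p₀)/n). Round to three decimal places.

p̂ = 694/1074 ≈ 0.64618.
Standard error under H₀: √(0.603×0.397/1074) = 0.01493.
z = (0.64618 − 0.603)/0.01493 = 0.04318/0.01493 = 2.892.
p-value = P(Z > 2.892) ≈ 0.0019.

z = 2.892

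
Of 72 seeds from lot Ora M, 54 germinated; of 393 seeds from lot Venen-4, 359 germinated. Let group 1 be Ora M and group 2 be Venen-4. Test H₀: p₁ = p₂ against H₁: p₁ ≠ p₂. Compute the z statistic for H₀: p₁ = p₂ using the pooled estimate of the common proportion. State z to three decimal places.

z = -4.047

p̂₁ = 54/72 ≈ 0.75000, p̂₂ = 359/393 ≈ 0.91349.
Pooled p̂ = (54+359)/(72+393) = 413/465 = 0.88817.
SE = √(p̂(1−p̂)(1/n₁+1/n₂)) = √(0.88817·0.11183·0.0164334) = √(0.00163221) = 0.04040.
z = (0.75000 − 0.91349)/0.04040 = -0.16349/0.04040 = -4.047.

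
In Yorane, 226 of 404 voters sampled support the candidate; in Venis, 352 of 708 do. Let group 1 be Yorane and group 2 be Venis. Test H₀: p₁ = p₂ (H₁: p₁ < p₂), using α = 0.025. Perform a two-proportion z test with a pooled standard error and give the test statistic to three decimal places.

z = 1.998

p̂₁ = 226/404 ≈ 0.55941, p̂₂ = 352/708 ≈ 0.49718.
Pooled p̂ = (226+352)/(404+708) = 578/1112 = 0.51978.
SE = √(0.249609 × 0.00388768) = 0.03115.
z = (0.55941 − 0.49718)/0.03115 = 0.06223/0.03115 = 1.998.
p-value = P(Z < 1.998) ≈ 0.9771; since p > α = 0.025, fail to reject H₀.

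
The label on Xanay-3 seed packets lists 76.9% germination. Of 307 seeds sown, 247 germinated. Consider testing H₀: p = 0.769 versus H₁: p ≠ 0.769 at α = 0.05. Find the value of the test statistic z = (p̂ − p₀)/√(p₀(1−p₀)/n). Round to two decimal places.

p̂ = 247/307 ≈ 0.8046.
Standard error under H₀: √(0.769×0.231/307) = 0.0241.
z = (0.8046 − 0.769)/0.0241 = 0.0356/0.0241 = 1.48.
Two-sided p-value ≈ 2·Φ(−1.478) = 0.1393; since p > α = 0.05, fail to reject H₀.

z = 1.48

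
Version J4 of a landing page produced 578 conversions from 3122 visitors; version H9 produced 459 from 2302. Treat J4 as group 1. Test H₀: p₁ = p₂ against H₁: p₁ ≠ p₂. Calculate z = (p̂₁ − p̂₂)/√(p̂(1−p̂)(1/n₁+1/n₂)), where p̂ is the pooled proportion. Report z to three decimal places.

z = -1.319

p̂₁ = 578/3122 = 0.18514, p̂₂ = 459/2302 = 0.19939.
Pooled p̂ = (578+459)/(3122+2302) = 1037/5424 = 0.19119.
SE = √(0.154635 × 0.000754712) = 0.01080.
z = (0.18514 − 0.19939)/0.01080 = -0.01425/0.01080 = -1.319.
p-value = 2·P(Z > 1.319) ≈ 0.1870.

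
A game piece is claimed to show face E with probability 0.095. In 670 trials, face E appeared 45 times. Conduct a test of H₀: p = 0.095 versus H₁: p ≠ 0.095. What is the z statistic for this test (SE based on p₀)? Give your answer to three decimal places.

p̂ = 45/670 = 0.06716.
SE = √(p₀(1−p₀)/n) = √(0.085975/670) = 0.01133.
z = (0.06716 − 0.095)/0.01133 = -0.02784/0.01133 = -2.457.

z = -2.457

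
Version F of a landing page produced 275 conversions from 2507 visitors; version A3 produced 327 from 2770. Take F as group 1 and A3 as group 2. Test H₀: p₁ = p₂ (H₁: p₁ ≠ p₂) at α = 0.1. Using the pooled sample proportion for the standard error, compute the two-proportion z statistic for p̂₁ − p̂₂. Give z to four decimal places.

z = -0.9537

p̂₁ = 275/2507 ≈ 0.109693, p̂₂ = 327/2770 ≈ 0.118051.
Pooled p̂ = (275+327)/(2507+2770) = 602/5277 = 0.114080.
SE = √(p̂(1−p̂)(1/n₁+1/n₂)) = √(0.114080·0.885920·0.000759894) = √(7.67992e-05) = 0.008764.
z = (0.109693 − 0.118051)/0.008764 = -0.008358/0.008764 = -0.9537.
Two-sided p-value ≈ 2·Φ(−0.954) = 0.3402; since p > α = 0.1, fail to reject H₀.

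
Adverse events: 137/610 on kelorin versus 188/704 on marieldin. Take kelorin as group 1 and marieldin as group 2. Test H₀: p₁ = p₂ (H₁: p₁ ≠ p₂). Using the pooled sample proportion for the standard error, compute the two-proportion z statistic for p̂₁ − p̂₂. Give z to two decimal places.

z = -1.78

p̂₁ = 137/610 ≈ 0.22459, p̂₂ = 188/704 ≈ 0.26705.
Pooled p̂ = (137+188)/(610+704) = 325/1314 = 0.24734.
SE = √(p̂(1−p̂)(1/n₁+1/n₂)) = √(0.24734·0.75266·0.0030598) = √(0.000569615) = 0.02387.
z = (0.22459 − 0.26705)/0.02387 = -0.04246/0.02387 = -1.78.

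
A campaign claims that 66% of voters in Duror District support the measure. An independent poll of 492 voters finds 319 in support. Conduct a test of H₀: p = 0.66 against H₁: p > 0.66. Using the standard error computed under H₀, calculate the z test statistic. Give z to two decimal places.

p̂ = 319/492 ≈ 0.6484.
Under H₀, SE = √(0.66·0.34/492) = √(0.000456098) = 0.0214.
z = (0.6484 − 0.66)/0.0214 = -0.0116/0.0214 = -0.54.
p-value = P(Z > -0.544) ≈ 0.7069.

z = -0.54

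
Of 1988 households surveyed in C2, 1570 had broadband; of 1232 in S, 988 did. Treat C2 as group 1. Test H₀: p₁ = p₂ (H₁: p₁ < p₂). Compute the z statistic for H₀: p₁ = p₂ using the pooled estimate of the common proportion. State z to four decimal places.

p̂₁ = 1570/1988 = 0.7897384, p̂₂ = 988/1232 = 0.8019481.
Pooled p̂ = (1570+988)/(1988+1232) = 2558/3220 = 0.7944099.
SE = √(0.163323 × 0.00131471) = 0.0146534.
z = (0.7897384 − 0.8019481)/0.0146534 = -0.0122097/0.0146534 = -0.8332.
p-value = P(Z < -0.833) ≈ 0.2024.

z = -0.8332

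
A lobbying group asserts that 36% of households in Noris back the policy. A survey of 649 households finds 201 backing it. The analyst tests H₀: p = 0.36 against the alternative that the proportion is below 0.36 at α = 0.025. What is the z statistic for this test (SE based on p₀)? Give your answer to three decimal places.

z = -2.669

p̂ = 201/649 = 0.30971.
SE = √(p₀(1−p₀)/n) = √(0.2304/649) = 0.01884.
z = (0.30971 − 0.36)/0.01884 = -0.05029/0.01884 = -2.669.
p-value = P(Z < -2.669) ≈ 0.0038, so at α = 0.025 we reject H₀.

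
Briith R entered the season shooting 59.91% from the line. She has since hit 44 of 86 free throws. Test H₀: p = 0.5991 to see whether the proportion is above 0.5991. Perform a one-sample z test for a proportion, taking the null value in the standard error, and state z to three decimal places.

p̂ = 44/86 = 0.51163.
Under H₀, SE = √(0.5991·0.4009/86) = √(0.00279278) = 0.05285.
z = (0.51163 − 0.5991)/0.05285 = -0.08747/0.05285 = -1.655.
p-value = P(Z > -1.655) ≈ 0.9511.

z = -1.655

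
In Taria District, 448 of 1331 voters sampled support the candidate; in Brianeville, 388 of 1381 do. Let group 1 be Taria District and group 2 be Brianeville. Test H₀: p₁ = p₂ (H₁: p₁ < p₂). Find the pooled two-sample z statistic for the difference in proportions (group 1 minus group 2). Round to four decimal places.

p̂₁ = 448/1331 ≈ 0.3365890, p̂₂ = 388/1381 ≈ 0.2809558.
Pooled p̂ = (448+388)/(1331+1381) = 836/2712 = 0.3082596.
SE = √(p̂(1−p̂)(1/n₁+1/n₂)) = √(0.3082596·0.6917404·0.00147543) = √(0.000314614) = 0.0177374.
z = (0.3365890 − 0.2809558)/0.0177374 = 0.0556332/0.0177374 = 3.1365.
p-value = P(Z < 3.136) ≈ 0.9991.

z = 3.1365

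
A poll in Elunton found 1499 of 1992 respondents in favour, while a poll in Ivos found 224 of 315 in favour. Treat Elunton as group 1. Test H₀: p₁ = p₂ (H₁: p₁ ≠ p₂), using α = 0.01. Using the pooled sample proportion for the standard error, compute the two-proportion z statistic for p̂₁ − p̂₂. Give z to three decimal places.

z = 1.570

p̂₁ = 1499/1992 ≈ 0.752510, p̂₂ = 224/315 ≈ 0.711111.
Pooled p̂ = (1499+224)/(1992+315) = 1723/2307 = 0.746857.
SE = √(p̂(1−p̂)(1/n₁+1/n₂)) = √(0.746857·0.253143·0.00367661) = √(0.000695105) = 0.026365.
z = (0.752510 − 0.711111)/0.026365 = 0.041399/0.026365 = 1.570.
p-value = 2·P(Z > 1.570) ≈ 0.1164, so at α = 0.01 we fail to reject H₀.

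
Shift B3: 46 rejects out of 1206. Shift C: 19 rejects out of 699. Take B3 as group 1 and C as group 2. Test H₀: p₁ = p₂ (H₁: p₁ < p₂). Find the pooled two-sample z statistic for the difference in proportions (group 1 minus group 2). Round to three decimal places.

p̂₁ = 46/1206 ≈ 0.03814, p̂₂ = 19/699 ≈ 0.02718.
Pooled p̂ = (46+19)/(1206+699) = 65/1905 = 0.03412.
SE = √(0.0329565 × 0.0022598) = 0.00863.
z = (0.03814 − 0.02718)/0.00863 = 0.01096/0.00863 = 1.270.
p-value = P(Z < 1.270) ≈ 0.8980.

z = 1.270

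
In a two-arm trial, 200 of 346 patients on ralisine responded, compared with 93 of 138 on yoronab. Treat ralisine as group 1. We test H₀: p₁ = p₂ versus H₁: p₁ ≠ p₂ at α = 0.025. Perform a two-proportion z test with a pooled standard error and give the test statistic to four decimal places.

z = -1.9484

p̂₁ = 200/346 ≈ 0.5780347, p̂₂ = 93/138 ≈ 0.6739130.
Pooled p̂ = (200+93)/(346+138) = 293/484 = 0.6053719.
SE = √(0.238897 × 0.0101366) = 0.0492096.
z = (0.5780347 − 0.6739130)/0.0492096 = -0.0958783/0.0492096 = -1.9484.
p-value = 2·P(Z > 1.948) ≈ 0.0514, so at α = 0.025 we fail to reject H₀.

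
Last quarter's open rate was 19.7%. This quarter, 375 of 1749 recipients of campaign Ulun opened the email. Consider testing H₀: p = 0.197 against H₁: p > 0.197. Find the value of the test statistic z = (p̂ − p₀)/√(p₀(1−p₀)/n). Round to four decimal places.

z = 1.8305

p̂ = 375/1749 ≈ 0.214408.
Standard error under H₀: √(0.197×0.803/1749) = 0.009510.
z = (0.214408 − 0.197)/0.009510 = 0.017408/0.009510 = 1.8305.
p-value = P(Z > 1.830) ≈ 0.0336.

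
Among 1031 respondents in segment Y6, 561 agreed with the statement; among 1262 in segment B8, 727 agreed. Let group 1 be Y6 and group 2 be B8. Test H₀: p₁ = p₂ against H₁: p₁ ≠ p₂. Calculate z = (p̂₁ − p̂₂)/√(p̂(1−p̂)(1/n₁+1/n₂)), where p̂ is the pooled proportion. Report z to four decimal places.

p̂₁ = 561/1031 ≈ 0.544132, p̂₂ = 727/1262 ≈ 0.576070.
Pooled p̂ = (561+727)/(1031+1262) = 1288/2293 = 0.561710.
SE = √(p̂(1−p̂)(1/n₁+1/n₂)) = √(0.561710·0.438290·0.00176233) = √(0.00043387) = 0.020830.
z = (0.544132 − 0.576070)/0.020830 = -0.031938/0.020830 = -1.5333.

z = -1.5333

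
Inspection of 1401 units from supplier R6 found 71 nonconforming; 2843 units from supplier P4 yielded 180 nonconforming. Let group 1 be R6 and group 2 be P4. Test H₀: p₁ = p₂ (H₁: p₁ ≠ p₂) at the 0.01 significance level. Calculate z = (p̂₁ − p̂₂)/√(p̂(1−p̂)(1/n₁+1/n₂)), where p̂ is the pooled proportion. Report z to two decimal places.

p̂₁ = 71/1401 = 0.0507, p̂₂ = 180/2843 = 0.0633.
Pooled p̂ = (71+180)/(1401+2843) = 251/4244 = 0.0591.
SE = √(p̂(1−p̂)(1/n₁+1/n₂)) = √(0.0591·0.9409·0.00106552) = √(5.92902e-05) = 0.0077.
z = (0.0507 − 0.0633)/0.0077 = -0.0126/0.0077 = -1.64.
p-value = 2·P(Z > 1.641) ≈ 0.1008; since p > α = 0.01, fail to reject H₀.

z = -1.64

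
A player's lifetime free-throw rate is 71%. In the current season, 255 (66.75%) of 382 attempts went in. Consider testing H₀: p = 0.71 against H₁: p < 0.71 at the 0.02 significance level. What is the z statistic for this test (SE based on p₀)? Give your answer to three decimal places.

p̂ = 255/382 ≈ 0.66754.
Under H₀, SE = √(0.71·0.29/382) = √(0.000539005) = 0.02322.
z = (0.66754 − 0.71)/0.02322 = -0.04246/0.02322 = -1.829.
p-value = P(Z < -1.829) ≈ 0.0337, so at α = 0.02 we fail to reject H₀.

z = -1.829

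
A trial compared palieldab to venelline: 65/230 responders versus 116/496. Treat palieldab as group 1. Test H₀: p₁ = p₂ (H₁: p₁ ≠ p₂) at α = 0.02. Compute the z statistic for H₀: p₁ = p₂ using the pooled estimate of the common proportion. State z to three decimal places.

p̂₁ = 65/230 = 0.28261, p̂₂ = 116/496 = 0.23387.
Pooled p̂ = (65+116)/(230+496) = 181/726 = 0.24931.
SE = √(0.187155 × 0.00636396) = 0.03451.
z = (0.28261 − 0.23387)/0.03451 = 0.04874/0.03451 = 1.412.
Two-sided p-value ≈ 2·Φ(−1.412) = 0.1579; since p > α = 0.02, fail to reject H₀.

z = 1.412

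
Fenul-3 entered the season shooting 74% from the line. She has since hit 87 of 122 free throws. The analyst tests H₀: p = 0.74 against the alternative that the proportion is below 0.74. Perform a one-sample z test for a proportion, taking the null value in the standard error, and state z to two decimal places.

p̂ = 87/122 ≈ 0.7131.
SE = √(p₀(1−p₀)/n) = √(0.1924/122) = 0.0397.
z = (0.7131 − 0.74)/0.0397 = -0.0269/0.0397 = -0.68.

z = -0.68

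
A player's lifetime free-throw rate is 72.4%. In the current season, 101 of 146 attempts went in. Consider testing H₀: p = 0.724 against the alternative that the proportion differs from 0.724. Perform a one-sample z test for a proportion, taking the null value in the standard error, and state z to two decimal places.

z = -0.87

p̂ = 101/146 ≈ 0.6918.
Standard error under H₀: √(0.724×0.276/146) = 0.0370.
z = (0.6918 − 0.724)/0.0370 = -0.0322/0.0370 = -0.87.
Two-sided p-value ≈ 2·Φ(−0.871) = 0.3838.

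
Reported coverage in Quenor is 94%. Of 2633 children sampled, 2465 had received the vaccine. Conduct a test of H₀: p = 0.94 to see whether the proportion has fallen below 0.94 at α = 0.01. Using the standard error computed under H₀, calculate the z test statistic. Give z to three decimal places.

p̂ = 2465/2633 ≈ 0.936194.
Standard error under H₀: √(0.94×0.06/2633) = 0.004628.
z = (0.936194 − 0.94)/0.004628 = -0.003806/0.004628 = -0.822.
p-value = P(Z < -0.822) ≈ 0.2055; since p > α = 0.01, fail to reject H₀.

z = -0.822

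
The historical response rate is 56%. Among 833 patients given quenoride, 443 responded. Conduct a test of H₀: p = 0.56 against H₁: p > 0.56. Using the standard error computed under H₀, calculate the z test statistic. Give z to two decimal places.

z = -1.64

p̂ = 443/833 = 0.5318.
SE = √(p₀(1−p₀)/n) = √(0.2464/833) = 0.0172.
z = (0.5318 − 0.56)/0.0172 = -0.0282/0.0172 = -1.64.
p-value = P(Z > -1.639) ≈ 0.9494.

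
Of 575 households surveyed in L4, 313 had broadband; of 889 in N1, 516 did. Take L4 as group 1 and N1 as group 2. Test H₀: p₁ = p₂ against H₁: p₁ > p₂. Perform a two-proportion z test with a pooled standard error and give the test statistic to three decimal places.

p̂₁ = 313/575 = 0.54435, p̂₂ = 516/889 = 0.58043.
Pooled p̂ = (313+516)/(575+889) = 829/1464 = 0.56626.
SE = √(0.24561 × 0.00286399) = 0.02652.
z = (0.54435 − 0.58043)/0.02652 = -0.03608/0.02652 = -1.360.
p-value = P(Z > -1.360) ≈ 0.9131.

z = -1.360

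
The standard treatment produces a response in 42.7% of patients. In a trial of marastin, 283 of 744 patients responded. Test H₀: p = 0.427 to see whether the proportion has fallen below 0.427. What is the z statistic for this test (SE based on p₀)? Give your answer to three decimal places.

p̂ = 283/744 ≈ 0.38038.
Under H₀, SE = √(0.427·0.573/744) = √(0.000328859) = 0.01813.
z = (0.38038 − 0.427)/0.01813 = -0.04662/0.01813 = -2.571.

z = -2.571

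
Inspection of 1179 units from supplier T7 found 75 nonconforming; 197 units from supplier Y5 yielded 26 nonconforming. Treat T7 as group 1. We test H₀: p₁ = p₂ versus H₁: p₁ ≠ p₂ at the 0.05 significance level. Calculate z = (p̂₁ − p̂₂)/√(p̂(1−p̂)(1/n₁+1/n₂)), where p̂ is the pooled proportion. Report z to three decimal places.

p̂₁ = 75/1179 = 0.063613, p̂₂ = 26/197 = 0.131980.
Pooled p̂ = (75+26)/(1179+197) = 101/1376 = 0.073401.
SE = √(p̂(1−p̂)(1/n₁+1/n₂)) = √(0.073401·0.926599·0.00592432) = √(0.000402933) = 0.020073.
z = (0.063613 − 0.131980)/0.020073 = -0.068367/0.020073 = -3.406.
Two-sided p-value ≈ 2·Φ(−3.406) = 0.0007, so at α = 0.05 we reject H₀.

z = -3.406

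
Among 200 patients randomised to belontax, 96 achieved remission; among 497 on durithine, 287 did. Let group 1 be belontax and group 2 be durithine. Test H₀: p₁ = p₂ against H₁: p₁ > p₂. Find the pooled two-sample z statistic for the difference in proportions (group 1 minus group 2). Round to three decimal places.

p̂₁ = 96/200 = 0.48000, p̂₂ = 287/497 = 0.57746.
Pooled p̂ = (96+287)/(200+497) = 383/697 = 0.54950.
SE = √(0.24755 × 0.00701207) = 0.04166.
z = (0.48000 − 0.57746)/0.04166 = -0.09746/0.04166 = -2.339.

z = -2.339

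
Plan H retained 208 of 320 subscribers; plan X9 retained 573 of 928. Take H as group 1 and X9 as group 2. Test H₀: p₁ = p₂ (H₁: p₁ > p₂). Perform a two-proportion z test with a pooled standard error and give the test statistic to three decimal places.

z = 1.037

p̂₁ = 208/320 ≈ 0.65000, p̂₂ = 573/928 ≈ 0.61746.
Pooled p̂ = (208+573)/(320+928) = 781/1248 = 0.62580.
SE = √(0.234174 × 0.00420259) = 0.03137.
z = (0.65000 − 0.61746)/0.03137 = 0.03254/0.03137 = 1.037.
p-value = P(Z > 1.037) ≈ 0.1498.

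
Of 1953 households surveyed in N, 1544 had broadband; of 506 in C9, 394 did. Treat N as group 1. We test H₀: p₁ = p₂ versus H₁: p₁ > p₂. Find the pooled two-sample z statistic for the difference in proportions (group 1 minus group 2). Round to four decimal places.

p̂₁ = 1544/1953 ≈ 0.790579, p̂₂ = 394/506 ≈ 0.778656.
Pooled p̂ = (1544+394)/(1953+506) = 1938/2459 = 0.788125.
SE = √(p̂(1−p̂)(1/n₁+1/n₂)) = √(0.788125·0.211875·0.00248832) = √(0.000415509) = 0.020384.
z = (0.790579 − 0.778656)/0.020384 = 0.011923/0.020384 = 0.5849.
p-value = P(Z > 0.585) ≈ 0.2793.

z = 0.5849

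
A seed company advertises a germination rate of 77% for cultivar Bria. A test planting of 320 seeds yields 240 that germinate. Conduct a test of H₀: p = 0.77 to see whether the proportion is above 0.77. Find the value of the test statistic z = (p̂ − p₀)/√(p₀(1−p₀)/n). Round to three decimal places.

z = -0.850

p̂ = 240/320 ≈ 0.75000.
Standard error under H₀: √(0.77×0.23/320) = 0.02353.
z = (0.75000 − 0.77)/0.02353 = -0.02000/0.02353 = -0.850.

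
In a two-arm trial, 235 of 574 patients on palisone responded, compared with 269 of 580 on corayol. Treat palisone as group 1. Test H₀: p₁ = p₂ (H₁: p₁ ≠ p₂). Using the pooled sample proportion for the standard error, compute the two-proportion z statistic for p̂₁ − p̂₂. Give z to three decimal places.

z = -1.862

p̂₁ = 235/574 = 0.40941, p̂₂ = 269/580 = 0.46379.
Pooled p̂ = (235+269)/(574+580) = 504/1154 = 0.43674.
SE = √(p̂(1−p̂)(1/n₁+1/n₂)) = √(0.43674·0.56326·0.0034663) = √(0.000852704) = 0.02920.
z = (0.40941 − 0.46379)/0.02920 = -0.05438/0.02920 = -1.862.
p-value = 2·P(Z > 1.862) ≈ 0.0625.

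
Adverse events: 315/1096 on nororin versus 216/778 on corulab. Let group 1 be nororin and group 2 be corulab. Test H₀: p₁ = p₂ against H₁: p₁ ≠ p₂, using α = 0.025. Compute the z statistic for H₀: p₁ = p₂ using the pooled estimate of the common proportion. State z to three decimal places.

z = 0.463

p̂₁ = 315/1096 ≈ 0.28741, p̂₂ = 216/778 ≈ 0.27763.
Pooled p̂ = (315+216)/(1096+778) = 531/1874 = 0.28335.
SE = √(p̂(1−p̂)(1/n₁+1/n₂)) = √(0.28335·0.71665·0.00219776) = √(0.000446283) = 0.02113.
z = (0.28741 − 0.27763)/0.02113 = 0.00978/0.02113 = 0.463.
Two-sided p-value ≈ 2·Φ(−0.463) = 0.6436, so at α = 0.025 we fail to reject H₀.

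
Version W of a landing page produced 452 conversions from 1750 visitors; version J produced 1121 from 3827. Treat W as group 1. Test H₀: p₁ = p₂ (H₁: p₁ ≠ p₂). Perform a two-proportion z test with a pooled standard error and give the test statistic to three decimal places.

z = -2.667

p̂₁ = 452/1750 = 0.258286, p̂₂ = 1121/3827 = 0.292919.
Pooled p̂ = (452+1121)/(1750+3827) = 1573/5577 = 0.282051.
SE = √(p̂(1−p̂)(1/n₁+1/n₂)) = √(0.282051·0.717949·0.00083273) = √(0.000168626) = 0.012986.
z = (0.258286 − 0.292919)/0.012986 = -0.034633/0.012986 = -2.667.
p-value = 2·P(Z > 2.667) ≈ 0.0077.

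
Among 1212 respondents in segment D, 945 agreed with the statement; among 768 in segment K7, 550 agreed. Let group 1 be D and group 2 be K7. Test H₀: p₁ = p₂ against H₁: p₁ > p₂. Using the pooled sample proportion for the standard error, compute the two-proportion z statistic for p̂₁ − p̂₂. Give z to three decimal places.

z = 3.204

p̂₁ = 945/1212 ≈ 0.779703, p̂₂ = 550/768 ≈ 0.716146.
Pooled p̂ = (945+550)/(1212+768) = 1495/1980 = 0.755051.
SE = √(p̂(1−p̂)(1/n₁+1/n₂)) = √(0.755051·0.244949·0.00212717) = √(0.000393418) = 0.019835.
z = (0.779703 − 0.716146)/0.019835 = 0.063557/0.019835 = 3.204.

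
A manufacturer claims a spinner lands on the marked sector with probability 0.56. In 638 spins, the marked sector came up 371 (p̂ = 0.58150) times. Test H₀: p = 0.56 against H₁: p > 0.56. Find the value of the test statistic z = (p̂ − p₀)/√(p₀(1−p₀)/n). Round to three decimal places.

z = 1.094

p̂ = 371/638 = 0.58150.
Standard error under H₀: √(0.56×0.44/638) = 0.01965.
z = (0.58150 − 0.56)/0.01965 = 0.02150/0.01965 = 1.094.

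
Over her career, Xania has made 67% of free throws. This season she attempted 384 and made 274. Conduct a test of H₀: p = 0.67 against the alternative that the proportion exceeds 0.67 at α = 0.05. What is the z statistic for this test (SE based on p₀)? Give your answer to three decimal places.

z = 1.815

p̂ = 274/384 ≈ 0.713542.
SE = √(p₀(1−p₀)/n) = √(0.2211/384) = 0.023995.
z = (0.713542 − 0.67)/0.023995 = 0.043542/0.023995 = 1.815.
p-value = P(Z > 1.815) ≈ 0.0348; since p < α = 0.05, reject H₀.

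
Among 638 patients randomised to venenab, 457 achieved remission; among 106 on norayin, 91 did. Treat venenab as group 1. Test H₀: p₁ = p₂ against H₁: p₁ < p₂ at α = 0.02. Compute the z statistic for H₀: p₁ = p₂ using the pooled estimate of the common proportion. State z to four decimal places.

z = -3.0775

p̂₁ = 457/638 ≈ 0.716301, p̂₂ = 91/106 ≈ 0.858491.
Pooled p̂ = (457+91)/(638+106) = 548/744 = 0.736559.
SE = √(0.19404 × 0.0110014) = 0.046203.
z = (0.716301 − 0.858491)/0.046203 = -0.142190/0.046203 = -3.0775.
p-value = P(Z < -3.078) ≈ 0.0010, so at α = 0.02 we reject H₀.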